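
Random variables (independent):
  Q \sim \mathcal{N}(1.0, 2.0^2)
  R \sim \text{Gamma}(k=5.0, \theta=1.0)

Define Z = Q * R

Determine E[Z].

For independent RVs: E[XY] = E[X]*E[Y]
E[Q] = 1
E[R] = 5
E[Z] = 1 * 5 = 5

5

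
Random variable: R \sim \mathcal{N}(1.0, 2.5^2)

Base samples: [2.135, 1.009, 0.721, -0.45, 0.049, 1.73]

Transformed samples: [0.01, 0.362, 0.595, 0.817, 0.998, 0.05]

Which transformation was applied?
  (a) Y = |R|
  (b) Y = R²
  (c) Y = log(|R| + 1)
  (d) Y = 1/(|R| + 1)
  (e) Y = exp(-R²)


Checking option (e) Y = exp(-R²):
  R = 2.135 -> Y = 0.01 ✓
  R = 1.009 -> Y = 0.362 ✓
  R = 0.721 -> Y = 0.595 ✓
All samples match this transformation.

(e) exp(-R²)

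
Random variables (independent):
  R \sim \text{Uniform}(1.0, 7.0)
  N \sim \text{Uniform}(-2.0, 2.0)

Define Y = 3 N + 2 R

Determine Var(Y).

For independent RVs: Var(aX + bY) = a²Var(X) + b²Var(Y)
Var(R) = 3
Var(N) = 1.3333333
Var(Y) = 2²*3 + 3²*1.3333333
= 4*3 + 9*1.3333333 = 24

24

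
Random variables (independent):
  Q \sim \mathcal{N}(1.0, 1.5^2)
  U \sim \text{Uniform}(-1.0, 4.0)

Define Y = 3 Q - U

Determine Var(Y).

For independent RVs: Var(aX + bY) = a²Var(X) + b²Var(Y)
Var(Q) = 2.25
Var(U) = 2.0833333
Var(Y) = 3²*2.25 + (-1)²*2.0833333
= 9*2.25 + 1*2.0833333 = 22.333333

22.333333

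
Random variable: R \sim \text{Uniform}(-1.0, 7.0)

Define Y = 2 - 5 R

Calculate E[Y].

For Y = -5R + 2:
E[Y] = -5 * E[R] + 2
E[R] = (-1 + 7)/2 = 3
E[Y] = -5 * 3 + 2 = -13

-13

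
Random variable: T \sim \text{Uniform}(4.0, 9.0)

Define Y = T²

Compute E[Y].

E[T²] = Var(T) + (E[T])² = 2.0833333 + 42.25 = 44.333333

44.333333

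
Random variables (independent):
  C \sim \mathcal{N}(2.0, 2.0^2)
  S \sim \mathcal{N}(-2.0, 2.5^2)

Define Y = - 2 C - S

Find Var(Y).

For independent RVs: Var(aX + bY) = a²Var(X) + b²Var(Y)
Var(C) = 4
Var(S) = 6.25
Var(Y) = (-2)²*4 + (-1)²*6.25
= 4*4 + 1*6.25 = 22.25

22.25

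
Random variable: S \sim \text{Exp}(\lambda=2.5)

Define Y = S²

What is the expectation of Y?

Using E[X²] = Var(X) + (E[X])²:
E[S] = 0.4
Var(S) = 1/2.5^2 = 0.16
E[S²] = 0.16 + 0.4² = 0.16 + 0.16 = 0.32

0.32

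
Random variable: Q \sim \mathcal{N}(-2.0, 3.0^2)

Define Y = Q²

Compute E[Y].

Using E[X²] = Var(X) + (E[X])²:
E[Q] = -2
Var(Q) = 3.0^2 = 9
E[Q²] = 9 + (-2)² = 9 + 4 = 13

13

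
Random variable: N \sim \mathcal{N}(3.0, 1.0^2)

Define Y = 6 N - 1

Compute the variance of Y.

For Y = aN + b: Var(Y) = a² * Var(N)
Var(N) = 1.0^2 = 1
Var(Y) = 6² * 1 = 36 * 1 = 36

36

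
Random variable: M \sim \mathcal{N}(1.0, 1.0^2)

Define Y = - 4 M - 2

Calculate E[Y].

For Y = -4M - 2:
E[Y] = -4 * E[M] - 2
E[M] = 1.0 = 1
E[Y] = -4 * 1 - 2 = -6

-6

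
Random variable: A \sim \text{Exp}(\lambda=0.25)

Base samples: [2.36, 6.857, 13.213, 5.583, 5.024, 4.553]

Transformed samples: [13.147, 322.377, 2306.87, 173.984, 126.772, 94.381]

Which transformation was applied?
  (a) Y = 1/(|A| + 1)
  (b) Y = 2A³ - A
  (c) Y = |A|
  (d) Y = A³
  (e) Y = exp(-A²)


Checking option (d) Y = A³:
  A = 2.36 -> Y = 13.147 ✓
  A = 6.857 -> Y = 322.377 ✓
  A = 13.213 -> Y = 2306.87 ✓
All samples match this transformation.

(d) A³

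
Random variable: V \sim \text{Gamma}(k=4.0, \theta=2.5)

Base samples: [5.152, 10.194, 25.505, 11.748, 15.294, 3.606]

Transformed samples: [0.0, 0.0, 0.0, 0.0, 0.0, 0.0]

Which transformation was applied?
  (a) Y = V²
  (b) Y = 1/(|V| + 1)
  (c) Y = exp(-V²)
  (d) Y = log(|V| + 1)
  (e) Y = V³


Checking option (c) Y = exp(-V²):
  V = 5.152 -> Y = 0.0 ✓
  V = 10.194 -> Y = 0.0 ✓
  V = 25.505 -> Y = 0.0 ✓
All samples match this transformation.

(c) exp(-V²)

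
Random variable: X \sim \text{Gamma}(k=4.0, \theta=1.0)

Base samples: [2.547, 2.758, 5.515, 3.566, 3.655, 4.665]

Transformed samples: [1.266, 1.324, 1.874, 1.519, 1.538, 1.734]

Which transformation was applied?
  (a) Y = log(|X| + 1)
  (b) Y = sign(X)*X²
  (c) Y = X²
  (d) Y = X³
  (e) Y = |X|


Checking option (a) Y = log(|X| + 1):
  X = 2.547 -> Y = 1.266 ✓
  X = 2.758 -> Y = 1.324 ✓
  X = 5.515 -> Y = 1.874 ✓
All samples match this transformation.

(a) log(|X| + 1)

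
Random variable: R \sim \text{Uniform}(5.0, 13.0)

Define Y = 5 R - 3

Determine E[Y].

For Y = 5R - 3:
E[Y] = 5 * E[R] - 3
E[R] = (5 + 13)/2 = 9
E[Y] = 5 * 9 - 3 = 42

42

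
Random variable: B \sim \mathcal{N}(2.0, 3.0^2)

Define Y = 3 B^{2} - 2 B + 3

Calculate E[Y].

E[Y] = 3*E[B²] - 2*E[B] + 3
E[B] = 2
E[B²] = Var(B) + (E[B])² = 9 + 4 = 13
E[Y] = 3*13 - 2*2 + 3 = 38

38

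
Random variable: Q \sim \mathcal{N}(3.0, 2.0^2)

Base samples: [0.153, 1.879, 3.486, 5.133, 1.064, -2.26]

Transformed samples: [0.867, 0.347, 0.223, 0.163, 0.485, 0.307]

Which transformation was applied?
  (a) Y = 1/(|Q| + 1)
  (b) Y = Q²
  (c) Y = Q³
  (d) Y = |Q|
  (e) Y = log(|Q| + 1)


Checking option (a) Y = 1/(|Q| + 1):
  Q = 0.153 -> Y = 0.867 ✓
  Q = 1.879 -> Y = 0.347 ✓
  Q = 3.486 -> Y = 0.223 ✓
All samples match this transformation.

(a) 1/(|Q| + 1)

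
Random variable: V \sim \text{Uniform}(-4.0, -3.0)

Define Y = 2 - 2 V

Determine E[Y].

For Y = -2V + 2:
E[Y] = -2 * E[V] + 2
E[V] = (-4 - 3)/2 = -3.5
E[Y] = -2 * (-3.5) + 2 = 9

9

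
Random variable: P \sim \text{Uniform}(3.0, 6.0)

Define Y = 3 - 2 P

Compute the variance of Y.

For Y = aP + b: Var(Y) = a² * Var(P)
Var(P) = (6 - 3)^2/12 = 0.75
Var(Y) = (-2)² * 0.75 = 4 * 0.75 = 3

3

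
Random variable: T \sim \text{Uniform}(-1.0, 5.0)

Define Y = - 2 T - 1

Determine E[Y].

For Y = -2T - 1:
E[Y] = -2 * E[T] - 1
E[T] = (-1 + 5)/2 = 2
E[Y] = -2 * 2 - 1 = -5

-5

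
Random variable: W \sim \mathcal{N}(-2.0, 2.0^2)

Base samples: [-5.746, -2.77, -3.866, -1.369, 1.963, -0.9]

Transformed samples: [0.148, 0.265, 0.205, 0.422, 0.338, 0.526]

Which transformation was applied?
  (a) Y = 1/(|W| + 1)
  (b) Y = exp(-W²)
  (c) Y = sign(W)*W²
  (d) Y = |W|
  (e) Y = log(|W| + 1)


Checking option (a) Y = 1/(|W| + 1):
  W = -5.746 -> Y = 0.148 ✓
  W = -2.77 -> Y = 0.265 ✓
  W = -3.866 -> Y = 0.205 ✓
All samples match this transformation.

(a) 1/(|W| + 1)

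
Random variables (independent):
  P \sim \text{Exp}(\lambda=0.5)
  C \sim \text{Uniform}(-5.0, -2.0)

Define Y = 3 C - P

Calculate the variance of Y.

For independent RVs: Var(aX + bY) = a²Var(X) + b²Var(Y)
Var(P) = 4
Var(C) = 0.75
Var(Y) = (-1)²*4 + 3²*0.75
= 1*4 + 9*0.75 = 10.75

10.75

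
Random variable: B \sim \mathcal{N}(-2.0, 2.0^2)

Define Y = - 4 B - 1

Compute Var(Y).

For Y = aB + b: Var(Y) = a² * Var(B)
Var(B) = 2.0^2 = 4
Var(Y) = (-4)² * 4 = 16 * 4 = 64

64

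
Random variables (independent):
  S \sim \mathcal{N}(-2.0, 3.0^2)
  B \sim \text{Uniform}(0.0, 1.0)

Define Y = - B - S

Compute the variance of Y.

For independent RVs: Var(aX + bY) = a²Var(X) + b²Var(Y)
Var(S) = 9
Var(B) = 0.083333333
Var(Y) = (-1)²*9 + (-1)²*0.083333333
= 1*9 + 1*0.083333333 = 9.0833333

9.0833333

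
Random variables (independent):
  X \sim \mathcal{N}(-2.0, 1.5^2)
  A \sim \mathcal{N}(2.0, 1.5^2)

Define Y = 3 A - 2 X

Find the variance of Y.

For independent RVs: Var(aX + bY) = a²Var(X) + b²Var(Y)
Var(X) = 2.25
Var(A) = 2.25
Var(Y) = (-2)²*2.25 + 3²*2.25
= 4*2.25 + 9*2.25 = 29.25

29.25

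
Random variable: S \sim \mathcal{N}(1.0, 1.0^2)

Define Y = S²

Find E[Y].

Using E[X²] = Var(X) + (E[X])²:
E[S] = 1
Var(S) = 1.0^2 = 1
E[S²] = 1 + 1² = 1 + 1 = 2

2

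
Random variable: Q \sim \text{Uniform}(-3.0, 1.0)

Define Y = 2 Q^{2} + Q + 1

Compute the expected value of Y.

E[Y] = 2*E[Q²] + 1*E[Q] + 1
E[Q] = -1
E[Q²] = Var(Q) + (E[Q])² = 1.3333333 + 1 = 2.3333333
E[Y] = 2*2.3333333 + 1*(-1) + 1 = 4.6666667

4.6666667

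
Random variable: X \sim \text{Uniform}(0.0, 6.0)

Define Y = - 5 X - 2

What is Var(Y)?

For Y = aX + b: Var(Y) = a² * Var(X)
Var(X) = (6 - 0)^2/12 = 3
Var(Y) = (-5)² * 3 = 25 * 3 = 75

75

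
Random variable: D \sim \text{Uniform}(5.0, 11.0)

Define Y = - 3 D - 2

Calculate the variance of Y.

For Y = aD + b: Var(Y) = a² * Var(D)
Var(D) = (11 - 5)^2/12 = 3
Var(Y) = (-3)² * 3 = 9 * 3 = 27

27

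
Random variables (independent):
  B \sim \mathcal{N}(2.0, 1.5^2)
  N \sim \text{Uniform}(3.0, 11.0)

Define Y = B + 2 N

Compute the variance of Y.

For independent RVs: Var(aX + bY) = a²Var(X) + b²Var(Y)
Var(B) = 2.25
Var(N) = 5.3333333
Var(Y) = 1²*2.25 + 2²*5.3333333
= 1*2.25 + 4*5.3333333 = 23.583333

23.583333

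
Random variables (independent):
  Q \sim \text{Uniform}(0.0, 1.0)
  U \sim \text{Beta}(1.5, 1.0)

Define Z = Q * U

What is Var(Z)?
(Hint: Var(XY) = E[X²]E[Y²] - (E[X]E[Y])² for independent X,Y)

Var(XY) = E[X²]E[Y²] - (E[X]E[Y])²
E[Q] = 0.5, Var(Q) = 0.083333333
E[U] = 0.6, Var(U) = 0.068571429
E[Q²] = 0.083333333 + 0.5² = 0.33333333
E[U²] = 0.068571429 + 0.6² = 0.42857143
Var(Z) = 0.33333333*0.42857143 - (0.5*0.6)²
= 0.14285714 - 0.09 = 0.052857143

0.052857143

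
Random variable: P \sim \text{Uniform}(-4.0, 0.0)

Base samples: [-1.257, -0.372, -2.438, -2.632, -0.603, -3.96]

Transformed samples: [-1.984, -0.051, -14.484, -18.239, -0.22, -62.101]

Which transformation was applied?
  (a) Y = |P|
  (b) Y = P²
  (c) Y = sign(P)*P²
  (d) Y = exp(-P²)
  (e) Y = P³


Checking option (e) Y = P³:
  P = -1.257 -> Y = -1.984 ✓
  P = -0.372 -> Y = -0.051 ✓
  P = -2.438 -> Y = -14.484 ✓
All samples match this transformation.

(e) P³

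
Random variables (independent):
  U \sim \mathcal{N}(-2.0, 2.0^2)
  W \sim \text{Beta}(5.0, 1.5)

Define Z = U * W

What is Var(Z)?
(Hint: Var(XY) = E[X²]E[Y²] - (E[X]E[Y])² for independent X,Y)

Var(XY) = E[X²]E[Y²] - (E[X]E[Y])²
E[U] = -2, Var(U) = 4
E[W] = 0.76923077, Var(W) = 0.023668639
E[U²] = 4 + (-2)² = 8
E[W²] = 0.023668639 + 0.76923077² = 0.61538462
Var(Z) = 8*0.61538462 - (-2*0.76923077)²
= 4.9230769 - 2.3668639 = 2.556213

2.556213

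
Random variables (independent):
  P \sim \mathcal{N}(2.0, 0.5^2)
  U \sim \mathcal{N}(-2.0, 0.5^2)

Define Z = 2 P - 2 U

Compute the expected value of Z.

E[Z] = 2*E[P] - 2*E[U]
E[P] = 2
E[U] = -2
E[Z] = 2*2 - 2*(-2) = 8

8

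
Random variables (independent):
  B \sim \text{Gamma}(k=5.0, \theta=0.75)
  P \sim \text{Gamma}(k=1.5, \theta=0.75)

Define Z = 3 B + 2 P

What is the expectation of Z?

E[Z] = 3*E[B] + 2*E[P]
E[B] = 3.75
E[P] = 1.125
E[Z] = 3*3.75 + 2*1.125 = 13.5

13.5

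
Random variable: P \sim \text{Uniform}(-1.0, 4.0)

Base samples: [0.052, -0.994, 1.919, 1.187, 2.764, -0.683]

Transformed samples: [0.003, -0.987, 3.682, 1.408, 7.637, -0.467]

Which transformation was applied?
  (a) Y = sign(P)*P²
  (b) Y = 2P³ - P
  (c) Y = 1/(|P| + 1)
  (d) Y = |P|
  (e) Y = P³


Checking option (a) Y = sign(P)*P²:
  P = 0.052 -> Y = 0.003 ✓
  P = -0.994 -> Y = -0.987 ✓
  P = 1.919 -> Y = 3.682 ✓
All samples match this transformation.

(a) sign(P)*P²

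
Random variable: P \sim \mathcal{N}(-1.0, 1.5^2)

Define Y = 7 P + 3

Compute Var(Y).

For Y = aP + b: Var(Y) = a² * Var(P)
Var(P) = 1.5^2 = 2.25
Var(Y) = 7² * 2.25 = 49 * 2.25 = 110.25

110.25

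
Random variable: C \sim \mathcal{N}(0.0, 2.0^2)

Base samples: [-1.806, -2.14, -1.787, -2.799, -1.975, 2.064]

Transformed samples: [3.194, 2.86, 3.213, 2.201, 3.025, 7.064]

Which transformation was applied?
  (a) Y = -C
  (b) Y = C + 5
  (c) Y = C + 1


Checking option (b) Y = C + 5:
  C = -1.806 -> Y = 3.194 ✓
  C = -2.14 -> Y = 2.86 ✓
  C = -1.787 -> Y = 3.213 ✓
All samples match this transformation.

(b) C + 5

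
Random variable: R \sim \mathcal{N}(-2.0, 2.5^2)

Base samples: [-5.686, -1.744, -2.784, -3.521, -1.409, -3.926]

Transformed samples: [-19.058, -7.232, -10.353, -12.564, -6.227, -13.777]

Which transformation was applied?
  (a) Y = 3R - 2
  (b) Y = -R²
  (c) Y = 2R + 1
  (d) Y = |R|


Checking option (a) Y = 3R - 2:
  R = -5.686 -> Y = -19.058 ✓
  R = -1.744 -> Y = -7.232 ✓
  R = -2.784 -> Y = -10.353 ✓
All samples match this transformation.

(a) 3R - 2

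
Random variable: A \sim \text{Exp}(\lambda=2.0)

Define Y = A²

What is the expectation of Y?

E[A²] = Var(A) + (E[A])² = 0.25 + 0.25 = 0.5

0.5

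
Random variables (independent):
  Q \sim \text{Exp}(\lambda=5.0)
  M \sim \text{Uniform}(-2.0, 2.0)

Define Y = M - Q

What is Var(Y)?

For independent RVs: Var(aX + bY) = a²Var(X) + b²Var(Y)
Var(Q) = 0.04
Var(M) = 1.3333333
Var(Y) = (-1)²*0.04 + 1²*1.3333333
= 1*0.04 + 1*1.3333333 = 1.3733333

1.3733333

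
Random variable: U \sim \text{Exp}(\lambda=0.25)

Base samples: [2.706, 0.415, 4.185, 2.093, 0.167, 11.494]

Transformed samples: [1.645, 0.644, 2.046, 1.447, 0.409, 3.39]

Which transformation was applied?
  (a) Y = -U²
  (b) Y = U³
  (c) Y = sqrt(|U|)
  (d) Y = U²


Checking option (c) Y = sqrt(|U|):
  U = 2.706 -> Y = 1.645 ✓
  U = 0.415 -> Y = 0.644 ✓
  U = 4.185 -> Y = 2.046 ✓
All samples match this transformation.

(c) sqrt(|U|)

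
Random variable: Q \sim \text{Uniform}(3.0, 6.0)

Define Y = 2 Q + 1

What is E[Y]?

For Y = 2Q + 1:
E[Y] = 2 * E[Q] + 1
E[Q] = (3 + 6)/2 = 4.5
E[Y] = 2 * 4.5 + 1 = 10

10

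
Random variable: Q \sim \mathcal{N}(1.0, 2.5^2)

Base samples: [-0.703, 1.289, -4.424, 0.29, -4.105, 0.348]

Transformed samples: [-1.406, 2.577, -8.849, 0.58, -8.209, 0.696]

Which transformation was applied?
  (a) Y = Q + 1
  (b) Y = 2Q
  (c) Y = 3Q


Checking option (b) Y = 2Q:
  Q = -0.703 -> Y = -1.406 ✓
  Q = 1.289 -> Y = 2.577 ✓
  Q = -4.424 -> Y = -8.849 ✓
All samples match this transformation.

(b) 2Q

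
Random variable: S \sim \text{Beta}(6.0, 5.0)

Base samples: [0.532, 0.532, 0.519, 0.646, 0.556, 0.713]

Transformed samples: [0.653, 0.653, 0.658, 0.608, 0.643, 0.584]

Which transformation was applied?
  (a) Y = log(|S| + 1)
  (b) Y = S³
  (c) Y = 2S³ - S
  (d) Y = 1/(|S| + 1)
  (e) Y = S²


Checking option (d) Y = 1/(|S| + 1):
  S = 0.532 -> Y = 0.653 ✓
  S = 0.532 -> Y = 0.653 ✓
  S = 0.519 -> Y = 0.658 ✓
All samples match this transformation.

(d) 1/(|S| + 1)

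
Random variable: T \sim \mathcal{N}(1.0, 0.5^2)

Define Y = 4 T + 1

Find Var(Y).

For Y = aT + b: Var(Y) = a² * Var(T)
Var(T) = 0.5^2 = 0.25
Var(Y) = 4² * 0.25 = 16 * 0.25 = 4

4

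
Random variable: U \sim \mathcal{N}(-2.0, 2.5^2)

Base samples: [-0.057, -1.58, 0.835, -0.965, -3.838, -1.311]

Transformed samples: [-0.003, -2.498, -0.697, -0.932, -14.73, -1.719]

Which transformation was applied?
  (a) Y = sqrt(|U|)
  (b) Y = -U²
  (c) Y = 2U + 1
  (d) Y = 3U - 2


Checking option (b) Y = -U²:
  U = -0.057 -> Y = -0.003 ✓
  U = -1.58 -> Y = -2.498 ✓
  U = 0.835 -> Y = -0.697 ✓
All samples match this transformation.

(b) -U²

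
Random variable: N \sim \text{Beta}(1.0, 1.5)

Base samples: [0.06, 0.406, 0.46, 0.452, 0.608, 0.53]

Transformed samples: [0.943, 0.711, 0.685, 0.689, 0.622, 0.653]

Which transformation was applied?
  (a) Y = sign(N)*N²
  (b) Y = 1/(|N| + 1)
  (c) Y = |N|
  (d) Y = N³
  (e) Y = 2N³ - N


Checking option (b) Y = 1/(|N| + 1):
  N = 0.06 -> Y = 0.943 ✓
  N = 0.406 -> Y = 0.711 ✓
  N = 0.46 -> Y = 0.685 ✓
All samples match this transformation.

(b) 1/(|N| + 1)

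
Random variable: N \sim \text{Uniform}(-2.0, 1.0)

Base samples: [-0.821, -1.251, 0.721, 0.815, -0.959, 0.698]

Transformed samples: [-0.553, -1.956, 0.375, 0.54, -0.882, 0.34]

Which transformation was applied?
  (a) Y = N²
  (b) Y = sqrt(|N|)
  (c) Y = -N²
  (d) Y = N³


Checking option (d) Y = N³:
  N = -0.821 -> Y = -0.553 ✓
  N = -1.251 -> Y = -1.956 ✓
  N = 0.721 -> Y = 0.375 ✓
All samples match this transformation.

(d) N³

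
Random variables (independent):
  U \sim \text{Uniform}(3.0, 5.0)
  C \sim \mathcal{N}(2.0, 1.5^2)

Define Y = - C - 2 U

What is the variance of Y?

For independent RVs: Var(aX + bY) = a²Var(X) + b²Var(Y)
Var(U) = 0.33333333
Var(C) = 2.25
Var(Y) = (-2)²*0.33333333 + (-1)²*2.25
= 4*0.33333333 + 1*2.25 = 3.5833333

3.5833333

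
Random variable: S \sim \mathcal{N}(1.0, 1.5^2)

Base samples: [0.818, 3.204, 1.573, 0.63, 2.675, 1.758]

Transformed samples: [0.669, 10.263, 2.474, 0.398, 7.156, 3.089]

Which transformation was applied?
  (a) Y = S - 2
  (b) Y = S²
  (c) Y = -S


Checking option (b) Y = S²:
  S = 0.818 -> Y = 0.669 ✓
  S = 3.204 -> Y = 10.263 ✓
  S = 1.573 -> Y = 2.474 ✓
All samples match this transformation.

(b) S²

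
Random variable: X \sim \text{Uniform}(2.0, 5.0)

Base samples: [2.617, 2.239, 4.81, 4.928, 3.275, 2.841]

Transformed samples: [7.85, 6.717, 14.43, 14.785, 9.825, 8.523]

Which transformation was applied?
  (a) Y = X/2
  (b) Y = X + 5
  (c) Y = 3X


Checking option (c) Y = 3X:
  X = 2.617 -> Y = 7.85 ✓
  X = 2.239 -> Y = 6.717 ✓
  X = 4.81 -> Y = 14.43 ✓
All samples match this transformation.

(c) 3X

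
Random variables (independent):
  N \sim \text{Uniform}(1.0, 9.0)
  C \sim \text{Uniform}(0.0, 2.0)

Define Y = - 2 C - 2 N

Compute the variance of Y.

For independent RVs: Var(aX + bY) = a²Var(X) + b²Var(Y)
Var(N) = 5.3333333
Var(C) = 0.33333333
Var(Y) = (-2)²*5.3333333 + (-2)²*0.33333333
= 4*5.3333333 + 4*0.33333333 = 22.666667

22.666667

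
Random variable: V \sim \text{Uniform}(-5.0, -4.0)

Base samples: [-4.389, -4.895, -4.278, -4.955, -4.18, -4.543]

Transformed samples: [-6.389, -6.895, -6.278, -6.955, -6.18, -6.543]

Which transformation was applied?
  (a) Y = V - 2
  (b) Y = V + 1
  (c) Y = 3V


Checking option (a) Y = V - 2:
  V = -4.389 -> Y = -6.389 ✓
  V = -4.895 -> Y = -6.895 ✓
  V = -4.278 -> Y = -6.278 ✓
All samples match this transformation.

(a) V - 2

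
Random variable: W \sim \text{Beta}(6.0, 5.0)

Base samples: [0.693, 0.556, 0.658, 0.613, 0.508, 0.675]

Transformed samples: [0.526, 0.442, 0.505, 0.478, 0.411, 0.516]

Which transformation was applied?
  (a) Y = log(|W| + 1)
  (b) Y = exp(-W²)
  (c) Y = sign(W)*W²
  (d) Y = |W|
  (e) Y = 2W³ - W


Checking option (a) Y = log(|W| + 1):
  W = 0.693 -> Y = 0.526 ✓
  W = 0.556 -> Y = 0.442 ✓
  W = 0.658 -> Y = 0.505 ✓
All samples match this transformation.

(a) log(|W| + 1)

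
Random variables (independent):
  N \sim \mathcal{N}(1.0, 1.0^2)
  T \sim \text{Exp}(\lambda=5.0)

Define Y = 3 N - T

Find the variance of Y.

For independent RVs: Var(aX + bY) = a²Var(X) + b²Var(Y)
Var(N) = 1
Var(T) = 0.04
Var(Y) = 3²*1 + (-1)²*0.04
= 9*1 + 1*0.04 = 9.04

9.04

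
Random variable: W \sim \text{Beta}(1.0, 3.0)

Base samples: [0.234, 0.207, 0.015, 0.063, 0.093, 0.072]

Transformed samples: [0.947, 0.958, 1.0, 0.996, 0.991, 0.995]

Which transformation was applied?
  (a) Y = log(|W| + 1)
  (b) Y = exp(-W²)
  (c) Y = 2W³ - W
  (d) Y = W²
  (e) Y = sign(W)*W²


Checking option (b) Y = exp(-W²):
  W = 0.234 -> Y = 0.947 ✓
  W = 0.207 -> Y = 0.958 ✓
  W = 0.015 -> Y = 1.0 ✓
All samples match this transformation.

(b) exp(-W²)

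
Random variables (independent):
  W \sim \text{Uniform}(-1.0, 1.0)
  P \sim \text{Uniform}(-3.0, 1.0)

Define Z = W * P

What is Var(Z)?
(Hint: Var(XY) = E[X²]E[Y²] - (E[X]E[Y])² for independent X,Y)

Var(XY) = E[X²]E[Y²] - (E[X]E[Y])²
E[W] = 0, Var(W) = 0.33333333
E[P] = -1, Var(P) = 1.3333333
E[W²] = 0.33333333 + 0² = 0.33333333
E[P²] = 1.3333333 + (-1)² = 2.3333333
Var(Z) = 0.33333333*2.3333333 - (0*(-1))²
= 0.77777778 - 0 = 0.77777778

0.77777778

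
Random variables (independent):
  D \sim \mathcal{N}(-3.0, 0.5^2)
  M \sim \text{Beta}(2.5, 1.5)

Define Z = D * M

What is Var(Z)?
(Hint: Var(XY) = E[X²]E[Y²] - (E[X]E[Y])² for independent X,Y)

Var(XY) = E[X²]E[Y²] - (E[X]E[Y])²
E[D] = -3, Var(D) = 0.25
E[M] = 0.625, Var(M) = 0.046875
E[D²] = 0.25 + (-3)² = 9.25
E[M²] = 0.046875 + 0.625² = 0.4375
Var(Z) = 9.25*0.4375 - (-3*0.625)²
= 4.046875 - 3.515625 = 0.53125

0.53125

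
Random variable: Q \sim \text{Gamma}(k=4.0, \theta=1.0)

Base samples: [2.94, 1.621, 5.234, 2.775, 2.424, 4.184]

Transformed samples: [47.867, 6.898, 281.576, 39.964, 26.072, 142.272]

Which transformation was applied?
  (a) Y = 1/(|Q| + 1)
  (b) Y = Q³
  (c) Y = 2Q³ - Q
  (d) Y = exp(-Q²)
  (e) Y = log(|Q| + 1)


Checking option (c) Y = 2Q³ - Q:
  Q = 2.94 -> Y = 47.867 ✓
  Q = 1.621 -> Y = 6.898 ✓
  Q = 5.234 -> Y = 281.576 ✓
All samples match this transformation.

(c) 2Q³ - Q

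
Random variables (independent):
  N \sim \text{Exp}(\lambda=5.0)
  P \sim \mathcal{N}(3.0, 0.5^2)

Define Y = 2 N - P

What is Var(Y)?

For independent RVs: Var(aX + bY) = a²Var(X) + b²Var(Y)
Var(N) = 0.04
Var(P) = 0.25
Var(Y) = 2²*0.04 + (-1)²*0.25
= 4*0.04 + 1*0.25 = 0.41

0.41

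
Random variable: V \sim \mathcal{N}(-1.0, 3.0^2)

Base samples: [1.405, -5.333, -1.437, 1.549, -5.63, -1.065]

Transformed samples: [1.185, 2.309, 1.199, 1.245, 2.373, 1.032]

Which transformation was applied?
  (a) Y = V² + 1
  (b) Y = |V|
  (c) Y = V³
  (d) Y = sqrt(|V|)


Checking option (d) Y = sqrt(|V|):
  V = 1.405 -> Y = 1.185 ✓
  V = -5.333 -> Y = 2.309 ✓
  V = -1.437 -> Y = 1.199 ✓
All samples match this transformation.

(d) sqrt(|V|)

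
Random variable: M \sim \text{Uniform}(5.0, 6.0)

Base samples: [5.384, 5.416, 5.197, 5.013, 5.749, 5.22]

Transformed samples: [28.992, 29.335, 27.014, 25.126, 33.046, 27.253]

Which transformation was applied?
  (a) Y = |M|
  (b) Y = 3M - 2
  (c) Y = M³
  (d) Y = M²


Checking option (d) Y = M²:
  M = 5.384 -> Y = 28.992 ✓
  M = 5.416 -> Y = 29.335 ✓
  M = 5.197 -> Y = 27.014 ✓
All samples match this transformation.

(d) M²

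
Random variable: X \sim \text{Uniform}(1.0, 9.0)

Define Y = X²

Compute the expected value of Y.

E[X²] = Var(X) + (E[X])² = 5.3333333 + 25 = 30.333333

30.333333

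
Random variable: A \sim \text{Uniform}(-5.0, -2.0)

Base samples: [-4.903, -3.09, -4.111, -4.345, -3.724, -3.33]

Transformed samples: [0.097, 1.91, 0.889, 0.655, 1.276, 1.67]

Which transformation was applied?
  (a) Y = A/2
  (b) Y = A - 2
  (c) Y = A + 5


Checking option (c) Y = A + 5:
  A = -4.903 -> Y = 0.097 ✓
  A = -3.09 -> Y = 1.91 ✓
  A = -4.111 -> Y = 0.889 ✓
All samples match this transformation.

(c) A + 5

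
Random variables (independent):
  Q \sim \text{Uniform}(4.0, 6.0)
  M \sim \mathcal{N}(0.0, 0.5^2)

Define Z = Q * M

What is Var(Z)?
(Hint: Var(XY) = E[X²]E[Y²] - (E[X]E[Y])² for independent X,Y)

Var(XY) = E[X²]E[Y²] - (E[X]E[Y])²
E[Q] = 5, Var(Q) = 0.33333333
E[M] = 0, Var(M) = 0.25
E[Q²] = 0.33333333 + 5² = 25.333333
E[M²] = 0.25 + 0² = 0.25
Var(Z) = 25.333333*0.25 - (5*0)²
= 6.3333333 - 0 = 6.3333333

6.3333333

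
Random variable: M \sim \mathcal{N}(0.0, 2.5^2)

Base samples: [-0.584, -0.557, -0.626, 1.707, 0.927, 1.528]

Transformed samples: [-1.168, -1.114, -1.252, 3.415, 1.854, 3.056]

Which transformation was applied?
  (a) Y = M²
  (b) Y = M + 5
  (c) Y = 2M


Checking option (c) Y = 2M:
  M = -0.584 -> Y = -1.168 ✓
  M = -0.557 -> Y = -1.114 ✓
  M = -0.626 -> Y = -1.252 ✓
All samples match this transformation.

(c) 2M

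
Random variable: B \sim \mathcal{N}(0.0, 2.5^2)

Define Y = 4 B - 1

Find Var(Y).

For Y = aB + b: Var(Y) = a² * Var(B)
Var(B) = 2.5^2 = 6.25
Var(Y) = 4² * 6.25 = 16 * 6.25 = 100

100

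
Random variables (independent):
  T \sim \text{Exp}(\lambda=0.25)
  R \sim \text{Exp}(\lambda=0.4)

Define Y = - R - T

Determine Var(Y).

For independent RVs: Var(aX + bY) = a²Var(X) + b²Var(Y)
Var(T) = 16
Var(R) = 6.25
Var(Y) = (-1)²*16 + (-1)²*6.25
= 1*16 + 1*6.25 = 22.25

22.25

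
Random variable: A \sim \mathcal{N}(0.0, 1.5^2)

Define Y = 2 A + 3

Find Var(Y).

For Y = aA + b: Var(Y) = a² * Var(A)
Var(A) = 1.5^2 = 2.25
Var(Y) = 2² * 2.25 = 4 * 2.25 = 9

9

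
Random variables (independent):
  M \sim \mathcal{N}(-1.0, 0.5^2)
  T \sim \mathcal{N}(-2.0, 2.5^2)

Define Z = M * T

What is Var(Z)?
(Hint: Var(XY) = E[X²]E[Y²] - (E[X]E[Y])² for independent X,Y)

Var(XY) = E[X²]E[Y²] - (E[X]E[Y])²
E[M] = -1, Var(M) = 0.25
E[T] = -2, Var(T) = 6.25
E[M²] = 0.25 + (-1)² = 1.25
E[T²] = 6.25 + (-2)² = 10.25
Var(Z) = 1.25*10.25 - (-1*(-2))²
= 12.8125 - 4 = 8.8125

8.8125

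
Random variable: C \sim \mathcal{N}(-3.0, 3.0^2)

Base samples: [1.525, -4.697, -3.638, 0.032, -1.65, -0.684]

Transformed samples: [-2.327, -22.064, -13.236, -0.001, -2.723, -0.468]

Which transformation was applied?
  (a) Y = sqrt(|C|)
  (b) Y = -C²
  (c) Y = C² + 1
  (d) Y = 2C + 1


Checking option (b) Y = -C²:
  C = 1.525 -> Y = -2.327 ✓
  C = -4.697 -> Y = -22.064 ✓
  C = -3.638 -> Y = -13.236 ✓
All samples match this transformation.

(b) -C²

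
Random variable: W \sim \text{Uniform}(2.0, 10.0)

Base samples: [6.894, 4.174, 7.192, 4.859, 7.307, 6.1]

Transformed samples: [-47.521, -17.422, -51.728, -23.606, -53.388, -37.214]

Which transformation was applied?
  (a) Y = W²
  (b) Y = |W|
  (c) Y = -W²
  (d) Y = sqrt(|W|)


Checking option (c) Y = -W²:
  W = 6.894 -> Y = -47.521 ✓
  W = 4.174 -> Y = -17.422 ✓
  W = 7.192 -> Y = -51.728 ✓
All samples match this transformation.

(c) -W²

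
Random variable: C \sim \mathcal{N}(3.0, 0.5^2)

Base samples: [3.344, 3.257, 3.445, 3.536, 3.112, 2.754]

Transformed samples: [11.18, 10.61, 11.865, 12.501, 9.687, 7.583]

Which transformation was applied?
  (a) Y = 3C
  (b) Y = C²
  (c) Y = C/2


Checking option (b) Y = C²:
  C = 3.344 -> Y = 11.18 ✓
  C = 3.257 -> Y = 10.61 ✓
  C = 3.445 -> Y = 11.865 ✓
All samples match this transformation.

(b) C²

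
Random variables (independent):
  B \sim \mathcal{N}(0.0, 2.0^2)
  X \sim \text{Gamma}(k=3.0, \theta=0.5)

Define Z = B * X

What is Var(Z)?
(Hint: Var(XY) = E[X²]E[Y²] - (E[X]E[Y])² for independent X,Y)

Var(XY) = E[X²]E[Y²] - (E[X]E[Y])²
E[B] = 0, Var(B) = 4
E[X] = 1.5, Var(X) = 0.75
E[B²] = 4 + 0² = 4
E[X²] = 0.75 + 1.5² = 3
Var(Z) = 4*3 - (0*1.5)²
= 12 - 0 = 12

12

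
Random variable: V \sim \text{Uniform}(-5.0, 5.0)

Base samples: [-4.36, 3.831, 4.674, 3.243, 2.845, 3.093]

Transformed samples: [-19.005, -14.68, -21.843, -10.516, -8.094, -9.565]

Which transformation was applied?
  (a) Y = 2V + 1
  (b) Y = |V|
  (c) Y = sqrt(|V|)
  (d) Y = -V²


Checking option (d) Y = -V²:
  V = -4.36 -> Y = -19.005 ✓
  V = 3.831 -> Y = -14.68 ✓
  V = 4.674 -> Y = -21.843 ✓
All samples match this transformation.

(d) -V²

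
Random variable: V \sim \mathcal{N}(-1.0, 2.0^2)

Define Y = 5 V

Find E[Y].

For Y = 5V:
E[Y] = 5 * E[V]
E[V] = -1.0 = -1
E[Y] = 5 * (-1) = -5

-5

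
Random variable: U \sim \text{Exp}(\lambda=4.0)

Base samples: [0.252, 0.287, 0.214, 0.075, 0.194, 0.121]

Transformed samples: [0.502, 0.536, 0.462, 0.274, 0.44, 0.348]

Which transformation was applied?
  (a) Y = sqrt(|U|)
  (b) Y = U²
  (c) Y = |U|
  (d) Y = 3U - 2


Checking option (a) Y = sqrt(|U|):
  U = 0.252 -> Y = 0.502 ✓
  U = 0.287 -> Y = 0.536 ✓
  U = 0.214 -> Y = 0.462 ✓
All samples match this transformation.

(a) sqrt(|U|)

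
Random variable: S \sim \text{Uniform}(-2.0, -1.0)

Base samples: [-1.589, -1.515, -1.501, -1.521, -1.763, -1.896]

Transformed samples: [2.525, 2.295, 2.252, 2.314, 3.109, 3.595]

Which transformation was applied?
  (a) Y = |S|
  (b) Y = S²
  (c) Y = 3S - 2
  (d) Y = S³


Checking option (b) Y = S²:
  S = -1.589 -> Y = 2.525 ✓
  S = -1.515 -> Y = 2.295 ✓
  S = -1.501 -> Y = 2.252 ✓
All samples match this transformation.

(b) S²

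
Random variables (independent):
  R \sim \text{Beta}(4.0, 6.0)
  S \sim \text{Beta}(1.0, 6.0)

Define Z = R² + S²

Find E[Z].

E[Z] = E[R²] + E[S²]
E[R²] = Var(R) + E[R]² = 0.021818182 + 0.16 = 0.18181818
E[S²] = Var(S) + E[S]² = 0.015306122 + 0.020408163 = 0.035714286
E[Z] = 0.18181818 + 0.035714286 = 0.21753247

0.21753247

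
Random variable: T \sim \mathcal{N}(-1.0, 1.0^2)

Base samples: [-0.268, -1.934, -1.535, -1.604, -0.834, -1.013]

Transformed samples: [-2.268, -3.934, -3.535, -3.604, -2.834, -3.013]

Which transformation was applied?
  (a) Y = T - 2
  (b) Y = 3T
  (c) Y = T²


Checking option (a) Y = T - 2:
  T = -0.268 -> Y = -2.268 ✓
  T = -1.934 -> Y = -3.934 ✓
  T = -1.535 -> Y = -3.535 ✓
All samples match this transformation.

(a) T - 2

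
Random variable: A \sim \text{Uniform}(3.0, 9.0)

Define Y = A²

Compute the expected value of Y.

E[A²] = Var(A) + (E[A])² = 3 + 36 = 39

39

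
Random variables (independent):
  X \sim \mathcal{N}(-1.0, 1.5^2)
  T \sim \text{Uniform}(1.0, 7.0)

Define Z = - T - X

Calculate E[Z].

E[Z] = -1*E[X] - 1*E[T]
E[X] = -1
E[T] = 4
E[Z] = -1*(-1) - 1*4 = -3

-3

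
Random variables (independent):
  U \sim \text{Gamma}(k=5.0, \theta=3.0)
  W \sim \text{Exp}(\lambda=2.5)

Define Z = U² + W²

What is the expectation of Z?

E[Z] = E[U²] + E[W²]
E[U²] = Var(U) + E[U]² = 45 + 225 = 270
E[W²] = Var(W) + E[W]² = 0.16 + 0.16 = 0.32
E[Z] = 270 + 0.32 = 270.32

270.32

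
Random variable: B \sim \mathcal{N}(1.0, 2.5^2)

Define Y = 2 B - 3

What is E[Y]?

For Y = 2B - 3:
E[Y] = 2 * E[B] - 3
E[B] = 1.0 = 1
E[Y] = 2 * 1 - 3 = -1

-1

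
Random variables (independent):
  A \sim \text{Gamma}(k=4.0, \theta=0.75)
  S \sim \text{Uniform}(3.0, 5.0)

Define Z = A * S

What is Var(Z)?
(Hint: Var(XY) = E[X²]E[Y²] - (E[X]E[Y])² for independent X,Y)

Var(XY) = E[X²]E[Y²] - (E[X]E[Y])²
E[A] = 3, Var(A) = 2.25
E[S] = 4, Var(S) = 0.33333333
E[A²] = 2.25 + 3² = 11.25
E[S²] = 0.33333333 + 4² = 16.333333
Var(Z) = 11.25*16.333333 - (3*4)²
= 183.75 - 144 = 39.75

39.75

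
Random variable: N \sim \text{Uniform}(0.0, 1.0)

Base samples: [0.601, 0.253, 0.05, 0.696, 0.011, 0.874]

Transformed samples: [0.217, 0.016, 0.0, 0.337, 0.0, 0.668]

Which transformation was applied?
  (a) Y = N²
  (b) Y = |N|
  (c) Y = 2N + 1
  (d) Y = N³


Checking option (d) Y = N³:
  N = 0.601 -> Y = 0.217 ✓
  N = 0.253 -> Y = 0.016 ✓
  N = 0.05 -> Y = 0.0 ✓
All samples match this transformation.

(d) N³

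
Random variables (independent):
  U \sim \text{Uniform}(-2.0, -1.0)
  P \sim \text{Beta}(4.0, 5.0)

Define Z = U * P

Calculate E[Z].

For independent RVs: E[XY] = E[X]*E[Y]
E[U] = -1.5
E[P] = 0.44444444
E[Z] = -1.5 * 0.44444444 = -0.66666667

-0.66666667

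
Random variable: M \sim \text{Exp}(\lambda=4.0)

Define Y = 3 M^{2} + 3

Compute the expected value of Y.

E[Y] = 3*E[M²] + 3
E[M] = 0.25
E[M²] = Var(M) + (E[M])² = 0.0625 + 0.0625 = 0.125
E[Y] = 3*0.125 + 3 = 3.375

3.375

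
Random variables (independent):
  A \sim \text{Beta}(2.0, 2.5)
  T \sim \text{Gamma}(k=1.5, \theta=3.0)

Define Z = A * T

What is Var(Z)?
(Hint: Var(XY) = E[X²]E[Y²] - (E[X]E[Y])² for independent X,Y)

Var(XY) = E[X²]E[Y²] - (E[X]E[Y])²
E[A] = 0.44444444, Var(A) = 0.044893378
E[T] = 4.5, Var(T) = 13.5
E[A²] = 0.044893378 + 0.44444444² = 0.24242424
E[T²] = 13.5 + 4.5² = 33.75
Var(Z) = 0.24242424*33.75 - (0.44444444*4.5)²
= 8.1818182 - 4 = 4.1818182

4.1818182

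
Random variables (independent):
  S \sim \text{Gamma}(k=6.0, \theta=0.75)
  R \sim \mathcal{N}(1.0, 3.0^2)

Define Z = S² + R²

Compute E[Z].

E[Z] = E[S²] + E[R²]
E[S²] = Var(S) + E[S]² = 3.375 + 20.25 = 23.625
E[R²] = Var(R) + E[R]² = 9 + 1 = 10
E[Z] = 23.625 + 10 = 33.625

33.625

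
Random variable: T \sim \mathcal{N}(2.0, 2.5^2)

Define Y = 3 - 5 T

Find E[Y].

For Y = -5T + 3:
E[Y] = -5 * E[T] + 3
E[T] = 2.0 = 2
E[Y] = -5 * 2 + 3 = -7

-7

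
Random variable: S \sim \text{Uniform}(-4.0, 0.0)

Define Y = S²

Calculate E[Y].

Using E[X²] = Var(X) + (E[X])²:
E[S] = -2
Var(S) = (0 + 4)^2/12 = 1.3333333
E[S²] = 1.3333333 + (-2)² = 1.3333333 + 4 = 5.3333333

5.3333333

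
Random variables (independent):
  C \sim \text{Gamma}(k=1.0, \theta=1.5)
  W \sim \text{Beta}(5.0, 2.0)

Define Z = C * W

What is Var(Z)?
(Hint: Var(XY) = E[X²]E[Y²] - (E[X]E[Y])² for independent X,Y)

Var(XY) = E[X²]E[Y²] - (E[X]E[Y])²
E[C] = 1.5, Var(C) = 2.25
E[W] = 0.71428571, Var(W) = 0.025510204
E[C²] = 2.25 + 1.5² = 4.5
E[W²] = 0.025510204 + 0.71428571² = 0.53571429
Var(Z) = 4.5*0.53571429 - (1.5*0.71428571)²
= 2.4107143 - 1.1479592 = 1.2627551

1.2627551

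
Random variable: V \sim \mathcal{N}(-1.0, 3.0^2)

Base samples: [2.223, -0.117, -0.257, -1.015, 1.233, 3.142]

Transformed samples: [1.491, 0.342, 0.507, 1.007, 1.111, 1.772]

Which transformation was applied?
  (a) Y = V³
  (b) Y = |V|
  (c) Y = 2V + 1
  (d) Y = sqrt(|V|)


Checking option (d) Y = sqrt(|V|):
  V = 2.223 -> Y = 1.491 ✓
  V = -0.117 -> Y = 0.342 ✓
  V = -0.257 -> Y = 0.507 ✓
All samples match this transformation.

(d) sqrt(|V|)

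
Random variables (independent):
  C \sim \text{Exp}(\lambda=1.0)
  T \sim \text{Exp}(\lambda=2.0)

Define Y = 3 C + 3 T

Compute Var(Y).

For independent RVs: Var(aX + bY) = a²Var(X) + b²Var(Y)
Var(C) = 1
Var(T) = 0.25
Var(Y) = 3²*1 + 3²*0.25
= 9*1 + 9*0.25 = 11.25

11.25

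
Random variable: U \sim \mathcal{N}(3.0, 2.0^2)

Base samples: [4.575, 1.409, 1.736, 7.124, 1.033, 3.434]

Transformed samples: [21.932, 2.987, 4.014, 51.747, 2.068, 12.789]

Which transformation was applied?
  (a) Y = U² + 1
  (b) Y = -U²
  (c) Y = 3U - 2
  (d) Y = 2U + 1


Checking option (a) Y = U² + 1:
  U = 4.575 -> Y = 21.932 ✓
  U = 1.409 -> Y = 2.987 ✓
  U = 1.736 -> Y = 4.014 ✓
All samples match this transformation.

(a) U² + 1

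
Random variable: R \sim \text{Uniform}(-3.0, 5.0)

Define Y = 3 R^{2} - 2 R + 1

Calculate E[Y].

E[Y] = 3*E[R²] - 2*E[R] + 1
E[R] = 1
E[R²] = Var(R) + (E[R])² = 5.3333333 + 1 = 6.3333333
E[Y] = 3*6.3333333 - 2*1 + 1 = 18

18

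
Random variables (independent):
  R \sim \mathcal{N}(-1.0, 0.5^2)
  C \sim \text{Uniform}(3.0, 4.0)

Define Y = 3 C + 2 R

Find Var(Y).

For independent RVs: Var(aX + bY) = a²Var(X) + b²Var(Y)
Var(R) = 0.25
Var(C) = 0.083333333
Var(Y) = 2²*0.25 + 3²*0.083333333
= 4*0.25 + 9*0.083333333 = 1.75

1.75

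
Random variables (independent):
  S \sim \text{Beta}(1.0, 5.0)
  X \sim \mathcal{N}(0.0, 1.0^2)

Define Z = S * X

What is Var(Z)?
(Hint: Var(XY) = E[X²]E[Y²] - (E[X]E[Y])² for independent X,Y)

Var(XY) = E[X²]E[Y²] - (E[X]E[Y])²
E[S] = 0.16666667, Var(S) = 0.01984127
E[X] = 0, Var(X) = 1
E[S²] = 0.01984127 + 0.16666667² = 0.047619048
E[X²] = 1 + 0² = 1
Var(Z) = 0.047619048*1 - (0.16666667*0)²
= 0.047619048 - 0 = 0.047619048

0.047619048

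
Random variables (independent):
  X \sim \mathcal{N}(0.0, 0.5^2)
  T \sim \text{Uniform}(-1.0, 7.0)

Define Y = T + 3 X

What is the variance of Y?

For independent RVs: Var(aX + bY) = a²Var(X) + b²Var(Y)
Var(X) = 0.25
Var(T) = 5.3333333
Var(Y) = 3²*0.25 + 1²*5.3333333
= 9*0.25 + 1*5.3333333 = 7.5833333

7.5833333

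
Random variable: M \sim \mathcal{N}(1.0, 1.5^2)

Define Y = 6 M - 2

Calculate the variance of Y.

For Y = aM + b: Var(Y) = a² * Var(M)
Var(M) = 1.5^2 = 2.25
Var(Y) = 6² * 2.25 = 36 * 2.25 = 81

81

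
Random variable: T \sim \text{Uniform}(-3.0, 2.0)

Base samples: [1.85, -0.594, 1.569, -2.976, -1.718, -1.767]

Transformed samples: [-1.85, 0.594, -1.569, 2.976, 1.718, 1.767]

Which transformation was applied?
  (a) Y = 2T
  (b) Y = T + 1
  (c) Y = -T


Checking option (c) Y = -T:
  T = 1.85 -> Y = -1.85 ✓
  T = -0.594 -> Y = 0.594 ✓
  T = 1.569 -> Y = -1.569 ✓
All samples match this transformation.

(c) -T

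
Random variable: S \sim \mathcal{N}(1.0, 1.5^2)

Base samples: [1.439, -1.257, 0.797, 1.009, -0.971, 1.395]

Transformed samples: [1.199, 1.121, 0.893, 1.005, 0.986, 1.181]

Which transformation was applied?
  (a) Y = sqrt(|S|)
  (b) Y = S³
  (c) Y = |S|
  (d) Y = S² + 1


Checking option (a) Y = sqrt(|S|):
  S = 1.439 -> Y = 1.199 ✓
  S = -1.257 -> Y = 1.121 ✓
  S = 0.797 -> Y = 0.893 ✓
All samples match this transformation.

(a) sqrt(|S|)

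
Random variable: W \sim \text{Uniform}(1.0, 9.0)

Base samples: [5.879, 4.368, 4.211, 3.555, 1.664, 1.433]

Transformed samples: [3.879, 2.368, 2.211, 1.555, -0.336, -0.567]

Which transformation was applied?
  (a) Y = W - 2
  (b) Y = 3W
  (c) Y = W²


Checking option (a) Y = W - 2:
  W = 5.879 -> Y = 3.879 ✓
  W = 4.368 -> Y = 2.368 ✓
  W = 4.211 -> Y = 2.211 ✓
All samples match this transformation.

(a) W - 2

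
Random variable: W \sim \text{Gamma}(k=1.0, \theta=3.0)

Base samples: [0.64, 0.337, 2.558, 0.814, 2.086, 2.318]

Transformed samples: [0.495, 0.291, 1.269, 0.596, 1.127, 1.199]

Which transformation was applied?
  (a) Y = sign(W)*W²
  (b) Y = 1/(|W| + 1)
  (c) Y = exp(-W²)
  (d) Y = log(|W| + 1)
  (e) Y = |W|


Checking option (d) Y = log(|W| + 1):
  W = 0.64 -> Y = 0.495 ✓
  W = 0.337 -> Y = 0.291 ✓
  W = 2.558 -> Y = 1.269 ✓
All samples match this transformation.

(d) log(|W| + 1)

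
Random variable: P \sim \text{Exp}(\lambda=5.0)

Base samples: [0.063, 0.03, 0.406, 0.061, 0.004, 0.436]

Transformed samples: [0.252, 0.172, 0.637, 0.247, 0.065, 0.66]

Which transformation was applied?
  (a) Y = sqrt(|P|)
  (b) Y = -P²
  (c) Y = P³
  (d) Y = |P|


Checking option (a) Y = sqrt(|P|):
  P = 0.063 -> Y = 0.252 ✓
  P = 0.03 -> Y = 0.172 ✓
  P = 0.406 -> Y = 0.637 ✓
All samples match this transformation.

(a) sqrt(|P|)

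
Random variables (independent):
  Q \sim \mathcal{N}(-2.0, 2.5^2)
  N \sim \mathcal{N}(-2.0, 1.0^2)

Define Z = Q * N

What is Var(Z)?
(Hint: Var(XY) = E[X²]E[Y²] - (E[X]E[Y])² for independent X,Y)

Var(XY) = E[X²]E[Y²] - (E[X]E[Y])²
E[Q] = -2, Var(Q) = 6.25
E[N] = -2, Var(N) = 1
E[Q²] = 6.25 + (-2)² = 10.25
E[N²] = 1 + (-2)² = 5
Var(Z) = 10.25*5 - (-2*(-2))²
= 51.25 - 16 = 35.25

35.25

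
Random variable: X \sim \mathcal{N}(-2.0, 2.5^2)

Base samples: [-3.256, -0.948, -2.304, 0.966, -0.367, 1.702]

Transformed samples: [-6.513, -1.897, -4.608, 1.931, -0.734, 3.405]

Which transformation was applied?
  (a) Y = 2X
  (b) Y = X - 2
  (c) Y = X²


Checking option (a) Y = 2X:
  X = -3.256 -> Y = -6.513 ✓
  X = -0.948 -> Y = -1.897 ✓
  X = -2.304 -> Y = -4.608 ✓
All samples match this transformation.

(a) 2X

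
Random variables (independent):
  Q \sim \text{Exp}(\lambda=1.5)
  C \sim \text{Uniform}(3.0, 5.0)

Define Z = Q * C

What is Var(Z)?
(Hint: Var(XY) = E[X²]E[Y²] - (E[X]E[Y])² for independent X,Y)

Var(XY) = E[X²]E[Y²] - (E[X]E[Y])²
E[Q] = 0.66666667, Var(Q) = 0.44444444
E[C] = 4, Var(C) = 0.33333333
E[Q²] = 0.44444444 + 0.66666667² = 0.88888889
E[C²] = 0.33333333 + 4² = 16.333333
Var(Z) = 0.88888889*16.333333 - (0.66666667*4)²
= 14.518519 - 7.1111111 = 7.4074074

7.4074074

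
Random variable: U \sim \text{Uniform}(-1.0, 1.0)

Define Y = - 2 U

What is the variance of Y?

For Y = aU + b: Var(Y) = a² * Var(U)
Var(U) = (1 + 1)^2/12 = 0.33333333
Var(Y) = (-2)² * 0.33333333 = 4 * 0.33333333 = 1.3333333

1.3333333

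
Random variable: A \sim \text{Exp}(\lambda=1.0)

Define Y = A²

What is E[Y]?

Using E[X²] = Var(X) + (E[X])²:
E[A] = 1
Var(A) = 1/1.0^2 = 1
E[A²] = 1 + 1² = 1 + 1 = 2

2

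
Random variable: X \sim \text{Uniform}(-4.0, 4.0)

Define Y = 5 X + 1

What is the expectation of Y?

For Y = 5X + 1:
E[Y] = 5 * E[X] + 1
E[X] = (-4 + 4)/2 = 0
E[Y] = 5 * 0 + 1 = 1

1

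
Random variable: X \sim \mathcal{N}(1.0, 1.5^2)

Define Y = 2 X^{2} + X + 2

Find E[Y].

E[Y] = 2*E[X²] + 1*E[X] + 2
E[X] = 1
E[X²] = Var(X) + (E[X])² = 2.25 + 1 = 3.25
E[Y] = 2*3.25 + 1*1 + 2 = 9.5

9.5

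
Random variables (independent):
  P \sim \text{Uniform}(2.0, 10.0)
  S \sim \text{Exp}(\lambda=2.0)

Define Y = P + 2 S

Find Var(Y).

For independent RVs: Var(aX + bY) = a²Var(X) + b²Var(Y)
Var(P) = 5.3333333
Var(S) = 0.25
Var(Y) = 1²*5.3333333 + 2²*0.25
= 1*5.3333333 + 4*0.25 = 6.3333333

6.3333333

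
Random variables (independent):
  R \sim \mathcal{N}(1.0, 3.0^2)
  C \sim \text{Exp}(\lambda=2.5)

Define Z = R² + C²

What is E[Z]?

E[Z] = E[R²] + E[C²]
E[R²] = Var(R) + E[R]² = 9 + 1 = 10
E[C²] = Var(C) + E[C]² = 0.16 + 0.16 = 0.32
E[Z] = 10 + 0.32 = 10.32

10.32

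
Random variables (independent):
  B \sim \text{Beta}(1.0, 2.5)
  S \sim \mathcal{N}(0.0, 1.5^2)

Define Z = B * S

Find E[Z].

For independent RVs: E[XY] = E[X]*E[Y]
E[B] = 0.28571429
E[S] = 0
E[Z] = 0.28571429 * 0 = 0

0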